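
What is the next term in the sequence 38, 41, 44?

Differences: 41 - 38 = 3
This is an arithmetic sequence with common difference d = 3.
Next term = 44 + 3 = 47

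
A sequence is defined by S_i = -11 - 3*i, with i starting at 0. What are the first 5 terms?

This is an arithmetic sequence.
i=0: S_0 = -11 + -3*0 = -11
i=1: S_1 = -11 + -3*1 = -14
i=2: S_2 = -11 + -3*2 = -17
i=3: S_3 = -11 + -3*3 = -20
i=4: S_4 = -11 + -3*4 = -23
The first 5 terms are: [-11, -14, -17, -20, -23]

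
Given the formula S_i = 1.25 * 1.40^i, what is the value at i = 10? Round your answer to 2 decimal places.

S_10 = 1.25 * 1.4^10 ≈ 1.25 * 28.9255 ≈ 36.16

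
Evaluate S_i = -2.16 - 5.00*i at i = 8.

S_8 = -2.16 + -5.0*8 = -2.16 + -40.0 = -42.16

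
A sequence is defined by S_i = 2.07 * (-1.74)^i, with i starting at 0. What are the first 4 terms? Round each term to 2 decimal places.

This is a geometric sequence.
i=0: S_0 = 2.07 * (-1.74)^0 = 2.07
i=1: S_1 = 2.07 * (-1.74)^1 ≈ -3.6
i=2: S_2 = 2.07 * (-1.74)^2 ≈ 6.27
i=3: S_3 = 2.07 * (-1.74)^3 ≈ -10.9
The first 4 terms are: [2.07, -3.6, 6.27, -10.9]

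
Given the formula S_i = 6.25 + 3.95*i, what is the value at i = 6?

S_6 = 6.25 + 3.95*6 = 6.25 + 23.7 = 29.95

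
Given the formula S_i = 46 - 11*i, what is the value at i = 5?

S_5 = 46 + -11*5 = 46 + -55 = -9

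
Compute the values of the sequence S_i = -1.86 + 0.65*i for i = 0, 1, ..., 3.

This is an arithmetic sequence.
i=0: S_0 = -1.86 + 0.65*0 = -1.86
i=1: S_1 = -1.86 + 0.65*1 = -1.21
i=2: S_2 = -1.86 + 0.65*2 = -0.56
i=3: S_3 = -1.86 + 0.65*3 = 0.09
The first 4 terms are: [-1.86, -1.21, -0.56, 0.09]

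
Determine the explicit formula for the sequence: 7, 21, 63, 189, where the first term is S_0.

Check ratios: 21 / 7 = 3.0
Common ratio r = 3.
First term a = 7.
Formula: S_i = 7 * 3^i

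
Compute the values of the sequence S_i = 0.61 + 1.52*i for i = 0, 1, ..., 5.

This is an arithmetic sequence.
i=0: S_0 = 0.61 + 1.52*0 = 0.61
i=1: S_1 = 0.61 + 1.52*1 = 2.13
i=2: S_2 = 0.61 + 1.52*2 = 3.65
i=3: S_3 = 0.61 + 1.52*3 = 5.17
i=4: S_4 = 0.61 + 1.52*4 = 6.69
i=5: S_5 = 0.61 + 1.52*5 = 8.21
The first 6 terms are: [0.61, 2.13, 3.65, 5.17, 6.69, 8.21]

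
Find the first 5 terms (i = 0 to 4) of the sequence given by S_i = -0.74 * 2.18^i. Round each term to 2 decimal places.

This is a geometric sequence.
i=0: S_0 = -0.74 * 2.18^0 = -0.74
i=1: S_1 = -0.74 * 2.18^1 ≈ -1.61
i=2: S_2 = -0.74 * 2.18^2 ≈ -3.52
i=3: S_3 = -0.74 * 2.18^3 ≈ -7.67
i=4: S_4 = -0.74 * 2.18^4 ≈ -16.71
The first 5 terms are: [-0.74, -1.61, -3.52, -7.67, -16.71]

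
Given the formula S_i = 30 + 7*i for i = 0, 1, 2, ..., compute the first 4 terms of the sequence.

This is an arithmetic sequence.
i=0: S_0 = 30 + 7*0 = 30
i=1: S_1 = 30 + 7*1 = 37
i=2: S_2 = 30 + 7*2 = 44
i=3: S_3 = 30 + 7*3 = 51
The first 4 terms are: [30, 37, 44, 51]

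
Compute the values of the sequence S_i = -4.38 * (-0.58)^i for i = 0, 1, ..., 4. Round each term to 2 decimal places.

This is a geometric sequence.
i=0: S_0 = -4.38 * (-0.58)^0 = -4.38
i=1: S_1 = -4.38 * (-0.58)^1 ≈ 2.54
i=2: S_2 = -4.38 * (-0.58)^2 ≈ -1.47
i=3: S_3 = -4.38 * (-0.58)^3 ≈ 0.85
i=4: S_4 = -4.38 * (-0.58)^4 ≈ -0.5
The first 5 terms are: [-4.38, 2.54, -1.47, 0.85, -0.5]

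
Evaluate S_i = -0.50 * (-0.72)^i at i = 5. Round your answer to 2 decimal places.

S_5 = -0.5 * (-0.72)^5 ≈ -0.5 * -0.1935 ≈ 0.1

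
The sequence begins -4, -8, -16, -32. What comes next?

Ratios: -8 / -4 = 2.0
This is a geometric sequence with common ratio r = 2.
Next term = -32 * 2 = -64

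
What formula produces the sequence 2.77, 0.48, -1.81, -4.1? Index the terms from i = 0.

Check differences: 0.48 - 2.77 = -2.29
-1.81 - 0.48 = -2.29
Common difference d = -2.29.
First term a = 2.77.
Formula: S_i = 2.77 - 2.29*i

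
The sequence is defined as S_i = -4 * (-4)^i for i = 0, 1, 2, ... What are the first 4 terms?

This is a geometric sequence.
i=0: S_0 = -4 * (-4)^0 = -4
i=1: S_1 = -4 * (-4)^1 = 16
i=2: S_2 = -4 * (-4)^2 = -64
i=3: S_3 = -4 * (-4)^3 = 256
The first 4 terms are: [-4, 16, -64, 256]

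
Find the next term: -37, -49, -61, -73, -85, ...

Differences: -49 - -37 = -12
This is an arithmetic sequence with common difference d = -12.
Next term = -85 + -12 = -97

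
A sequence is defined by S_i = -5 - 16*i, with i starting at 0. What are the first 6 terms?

This is an arithmetic sequence.
i=0: S_0 = -5 + -16*0 = -5
i=1: S_1 = -5 + -16*1 = -21
i=2: S_2 = -5 + -16*2 = -37
i=3: S_3 = -5 + -16*3 = -53
i=4: S_4 = -5 + -16*4 = -69
i=5: S_5 = -5 + -16*5 = -85
The first 6 terms are: [-5, -21, -37, -53, -69, -85]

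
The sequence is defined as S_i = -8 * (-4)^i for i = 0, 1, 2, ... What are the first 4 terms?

This is a geometric sequence.
i=0: S_0 = -8 * (-4)^0 = -8
i=1: S_1 = -8 * (-4)^1 = 32
i=2: S_2 = -8 * (-4)^2 = -128
i=3: S_3 = -8 * (-4)^3 = 512
The first 4 terms are: [-8, 32, -128, 512]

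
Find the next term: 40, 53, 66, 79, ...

Differences: 53 - 40 = 13
This is an arithmetic sequence with common difference d = 13.
Next term = 79 + 13 = 92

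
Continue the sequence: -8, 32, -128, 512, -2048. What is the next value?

Ratios: 32 / -8 = -4.0
This is a geometric sequence with common ratio r = -4.
Next term = -2048 * -4 = 8192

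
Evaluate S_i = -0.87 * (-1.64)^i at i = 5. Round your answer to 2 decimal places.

S_5 = -0.87 * (-1.64)^5 ≈ -0.87 * -11.8637 ≈ 10.32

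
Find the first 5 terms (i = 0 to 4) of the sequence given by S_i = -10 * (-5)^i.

This is a geometric sequence.
i=0: S_0 = -10 * (-5)^0 = -10
i=1: S_1 = -10 * (-5)^1 = 50
i=2: S_2 = -10 * (-5)^2 = -250
i=3: S_3 = -10 * (-5)^3 = 1250
i=4: S_4 = -10 * (-5)^4 = -6250
The first 5 terms are: [-10, 50, -250, 1250, -6250]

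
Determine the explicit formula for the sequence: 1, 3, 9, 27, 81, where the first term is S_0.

Check ratios: 3 / 1 = 3.0
Common ratio r = 3.
First term a = 1.
Formula: S_i = 1 * 3^i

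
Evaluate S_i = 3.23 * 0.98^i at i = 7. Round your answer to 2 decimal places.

S_7 = 3.23 * 0.98^7 ≈ 3.23 * 0.8681 ≈ 2.8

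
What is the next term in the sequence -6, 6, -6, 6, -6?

Ratios: 6 / -6 = -1.0
This is a geometric sequence with common ratio r = -1.
Next term = -6 * -1 = 6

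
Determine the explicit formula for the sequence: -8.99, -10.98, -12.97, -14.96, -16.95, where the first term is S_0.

Check differences: -10.98 - -8.99 = -1.99
-12.97 - -10.98 = -1.99
Common difference d = -1.99.
First term a = -8.99.
Formula: S_i = -8.99 - 1.99*i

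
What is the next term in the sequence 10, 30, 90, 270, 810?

Ratios: 30 / 10 = 3.0
This is a geometric sequence with common ratio r = 3.
Next term = 810 * 3 = 2430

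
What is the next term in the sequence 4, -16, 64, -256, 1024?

Ratios: -16 / 4 = -4.0
This is a geometric sequence with common ratio r = -4.
Next term = 1024 * -4 = -4096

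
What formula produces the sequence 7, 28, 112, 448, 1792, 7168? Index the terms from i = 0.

Check ratios: 28 / 7 = 4.0
Common ratio r = 4.
First term a = 7.
Formula: S_i = 7 * 4^i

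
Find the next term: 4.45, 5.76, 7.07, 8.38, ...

Differences: 5.76 - 4.45 = 1.31
This is an arithmetic sequence with common difference d = 1.31.
Next term = 8.38 + 1.31 = 9.69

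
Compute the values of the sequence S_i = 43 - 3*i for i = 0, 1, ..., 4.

This is an arithmetic sequence.
i=0: S_0 = 43 + -3*0 = 43
i=1: S_1 = 43 + -3*1 = 40
i=2: S_2 = 43 + -3*2 = 37
i=3: S_3 = 43 + -3*3 = 34
i=4: S_4 = 43 + -3*4 = 31
The first 5 terms are: [43, 40, 37, 34, 31]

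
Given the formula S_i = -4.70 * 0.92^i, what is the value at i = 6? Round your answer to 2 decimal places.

S_6 = -4.7 * 0.92^6 ≈ -4.7 * 0.6064 ≈ -2.85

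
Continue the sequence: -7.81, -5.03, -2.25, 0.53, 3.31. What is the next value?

Differences: -5.03 - -7.81 = 2.78
This is an arithmetic sequence with common difference d = 2.78.
Next term = 3.31 + 2.78 = 6.09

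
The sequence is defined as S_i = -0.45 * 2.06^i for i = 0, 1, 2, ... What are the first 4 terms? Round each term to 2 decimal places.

This is a geometric sequence.
i=0: S_0 = -0.45 * 2.06^0 = -0.45
i=1: S_1 = -0.45 * 2.06^1 ≈ -0.93
i=2: S_2 = -0.45 * 2.06^2 ≈ -1.91
i=3: S_3 = -0.45 * 2.06^3 ≈ -3.93
The first 4 terms are: [-0.45, -0.93, -1.91, -3.93]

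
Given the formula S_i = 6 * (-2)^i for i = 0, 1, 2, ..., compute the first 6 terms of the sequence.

This is a geometric sequence.
i=0: S_0 = 6 * (-2)^0 = 6
i=1: S_1 = 6 * (-2)^1 = -12
i=2: S_2 = 6 * (-2)^2 = 24
i=3: S_3 = 6 * (-2)^3 = -48
i=4: S_4 = 6 * (-2)^4 = 96
i=5: S_5 = 6 * (-2)^5 = -192
The first 6 terms are: [6, -12, 24, -48, 96, -192]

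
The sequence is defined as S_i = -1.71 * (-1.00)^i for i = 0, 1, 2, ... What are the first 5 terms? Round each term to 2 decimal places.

This is a geometric sequence.
i=0: S_0 = -1.71 * (-1.0)^0 = -1.71
i=1: S_1 = -1.71 * (-1.0)^1 = 1.71
i=2: S_2 = -1.71 * (-1.0)^2 = -1.71
i=3: S_3 = -1.71 * (-1.0)^3 = 1.71
i=4: S_4 = -1.71 * (-1.0)^4 = -1.71
The first 5 terms are: [-1.71, 1.71, -1.71, 1.71, -1.71]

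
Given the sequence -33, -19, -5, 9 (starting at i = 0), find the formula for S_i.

Check differences: -19 - -33 = 14
-5 - -19 = 14
Common difference d = 14.
First term a = -33.
Formula: S_i = -33 + 14*i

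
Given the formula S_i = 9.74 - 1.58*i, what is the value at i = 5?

S_5 = 9.74 + -1.58*5 = 9.74 + -7.9 = 1.84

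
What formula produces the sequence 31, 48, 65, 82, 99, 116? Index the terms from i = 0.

Check differences: 48 - 31 = 17
65 - 48 = 17
Common difference d = 17.
First term a = 31.
Formula: S_i = 31 + 17*i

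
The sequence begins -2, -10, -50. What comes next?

Ratios: -10 / -2 = 5.0
This is a geometric sequence with common ratio r = 5.
Next term = -50 * 5 = -250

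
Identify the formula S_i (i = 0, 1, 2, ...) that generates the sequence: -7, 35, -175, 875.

Check ratios: 35 / -7 = -5.0
Common ratio r = -5.
First term a = -7.
Formula: S_i = -7 * (-5)^i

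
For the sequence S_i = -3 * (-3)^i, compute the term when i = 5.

S_5 = -3 * (-3)^5 = -3 * -243 = 729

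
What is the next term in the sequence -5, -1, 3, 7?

Differences: -1 - -5 = 4
This is an arithmetic sequence with common difference d = 4.
Next term = 7 + 4 = 11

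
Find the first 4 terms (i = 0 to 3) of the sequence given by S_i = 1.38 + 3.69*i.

This is an arithmetic sequence.
i=0: S_0 = 1.38 + 3.69*0 = 1.38
i=1: S_1 = 1.38 + 3.69*1 = 5.07
i=2: S_2 = 1.38 + 3.69*2 = 8.76
i=3: S_3 = 1.38 + 3.69*3 = 12.45
The first 4 terms are: [1.38, 5.07, 8.76, 12.45]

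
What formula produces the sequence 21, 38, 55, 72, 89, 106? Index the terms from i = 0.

Check differences: 38 - 21 = 17
55 - 38 = 17
Common difference d = 17.
First term a = 21.
Formula: S_i = 21 + 17*i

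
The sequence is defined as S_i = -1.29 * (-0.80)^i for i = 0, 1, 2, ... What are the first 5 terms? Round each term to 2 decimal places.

This is a geometric sequence.
i=0: S_0 = -1.29 * (-0.8)^0 = -1.29
i=1: S_1 = -1.29 * (-0.8)^1 ≈ 1.03
i=2: S_2 = -1.29 * (-0.8)^2 ≈ -0.83
i=3: S_3 = -1.29 * (-0.8)^3 ≈ 0.66
i=4: S_4 = -1.29 * (-0.8)^4 ≈ -0.53
The first 5 terms are: [-1.29, 1.03, -0.83, 0.66, -0.53]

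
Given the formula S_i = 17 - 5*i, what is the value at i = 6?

S_6 = 17 + -5*6 = 17 + -30 = -13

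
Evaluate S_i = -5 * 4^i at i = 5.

S_5 = -5 * 4^5 = -5 * 1024 = -5120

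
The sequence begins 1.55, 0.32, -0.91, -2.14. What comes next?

Differences: 0.32 - 1.55 = -1.23
This is an arithmetic sequence with common difference d = -1.23.
Next term = -2.14 + -1.23 = -3.37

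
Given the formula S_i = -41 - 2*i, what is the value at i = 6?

S_6 = -41 + -2*6 = -41 + -12 = -53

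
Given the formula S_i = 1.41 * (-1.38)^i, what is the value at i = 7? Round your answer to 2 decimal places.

S_7 = 1.41 * (-1.38)^7 ≈ 1.41 * -9.5313 ≈ -13.44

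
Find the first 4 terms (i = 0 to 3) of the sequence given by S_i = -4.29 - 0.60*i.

This is an arithmetic sequence.
i=0: S_0 = -4.29 + -0.6*0 = -4.29
i=1: S_1 = -4.29 + -0.6*1 = -4.89
i=2: S_2 = -4.29 + -0.6*2 = -5.49
i=3: S_3 = -4.29 + -0.6*3 = -6.09
The first 4 terms are: [-4.29, -4.89, -5.49, -6.09]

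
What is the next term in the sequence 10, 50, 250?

Ratios: 50 / 10 = 5.0
This is a geometric sequence with common ratio r = 5.
Next term = 250 * 5 = 1250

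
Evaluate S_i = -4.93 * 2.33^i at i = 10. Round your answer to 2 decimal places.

S_10 = -4.93 * 2.33^10 ≈ -4.93 * 4715.8416 ≈ -23249.1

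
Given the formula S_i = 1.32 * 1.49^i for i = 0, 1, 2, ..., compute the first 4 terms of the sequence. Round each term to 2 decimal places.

This is a geometric sequence.
i=0: S_0 = 1.32 * 1.49^0 = 1.32
i=1: S_1 = 1.32 * 1.49^1 ≈ 1.97
i=2: S_2 = 1.32 * 1.49^2 ≈ 2.93
i=3: S_3 = 1.32 * 1.49^3 ≈ 4.37
The first 4 terms are: [1.32, 1.97, 2.93, 4.37]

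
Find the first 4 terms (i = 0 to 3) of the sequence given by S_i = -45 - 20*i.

This is an arithmetic sequence.
i=0: S_0 = -45 + -20*0 = -45
i=1: S_1 = -45 + -20*1 = -65
i=2: S_2 = -45 + -20*2 = -85
i=3: S_3 = -45 + -20*3 = -105
The first 4 terms are: [-45, -65, -85, -105]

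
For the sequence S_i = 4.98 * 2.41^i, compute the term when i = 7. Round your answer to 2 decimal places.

S_7 = 4.98 * 2.41^7 ≈ 4.98 * 472.1927 ≈ 2351.52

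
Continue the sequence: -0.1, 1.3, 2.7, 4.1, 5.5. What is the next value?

Differences: 1.3 - -0.1 = 1.4
This is an arithmetic sequence with common difference d = 1.4.
Next term = 5.5 + 1.4 = 6.9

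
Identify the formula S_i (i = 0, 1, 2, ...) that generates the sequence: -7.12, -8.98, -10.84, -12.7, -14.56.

Check differences: -8.98 - -7.12 = -1.86
-10.84 - -8.98 = -1.86
Common difference d = -1.86.
First term a = -7.12.
Formula: S_i = -7.12 - 1.86*i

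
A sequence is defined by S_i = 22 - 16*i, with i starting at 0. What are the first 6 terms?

This is an arithmetic sequence.
i=0: S_0 = 22 + -16*0 = 22
i=1: S_1 = 22 + -16*1 = 6
i=2: S_2 = 22 + -16*2 = -10
i=3: S_3 = 22 + -16*3 = -26
i=4: S_4 = 22 + -16*4 = -42
i=5: S_5 = 22 + -16*5 = -58
The first 6 terms are: [22, 6, -10, -26, -42, -58]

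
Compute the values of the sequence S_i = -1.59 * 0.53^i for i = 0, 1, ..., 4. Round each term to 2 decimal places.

This is a geometric sequence.
i=0: S_0 = -1.59 * 0.53^0 = -1.59
i=1: S_1 = -1.59 * 0.53^1 ≈ -0.84
i=2: S_2 = -1.59 * 0.53^2 ≈ -0.45
i=3: S_3 = -1.59 * 0.53^3 ≈ -0.24
i=4: S_4 = -1.59 * 0.53^4 ≈ -0.13
The first 5 terms are: [-1.59, -0.84, -0.45, -0.24, -0.13]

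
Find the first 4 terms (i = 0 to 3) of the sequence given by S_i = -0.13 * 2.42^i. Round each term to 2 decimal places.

This is a geometric sequence.
i=0: S_0 = -0.13 * 2.42^0 = -0.13
i=1: S_1 = -0.13 * 2.42^1 ≈ -0.31
i=2: S_2 = -0.13 * 2.42^2 ≈ -0.76
i=3: S_3 = -0.13 * 2.42^3 ≈ -1.84
The first 4 terms are: [-0.13, -0.31, -0.76, -1.84]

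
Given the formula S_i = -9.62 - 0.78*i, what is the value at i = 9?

S_9 = -9.62 + -0.78*9 = -9.62 + -7.02 = -16.64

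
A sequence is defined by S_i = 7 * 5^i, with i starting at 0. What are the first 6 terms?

This is a geometric sequence.
i=0: S_0 = 7 * 5^0 = 7
i=1: S_1 = 7 * 5^1 = 35
i=2: S_2 = 7 * 5^2 = 175
i=3: S_3 = 7 * 5^3 = 875
i=4: S_4 = 7 * 5^4 = 4375
i=5: S_5 = 7 * 5^5 = 21875
The first 6 terms are: [7, 35, 175, 875, 4375, 21875]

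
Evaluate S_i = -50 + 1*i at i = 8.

S_8 = -50 + 1*8 = -50 + 8 = -42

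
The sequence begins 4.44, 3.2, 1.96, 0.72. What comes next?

Differences: 3.2 - 4.44 = -1.24
This is an arithmetic sequence with common difference d = -1.24.
Next term = 0.72 + -1.24 = -0.52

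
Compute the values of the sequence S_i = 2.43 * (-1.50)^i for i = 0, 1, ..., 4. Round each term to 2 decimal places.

This is a geometric sequence.
i=0: S_0 = 2.43 * (-1.5)^0 = 2.43
i=1: S_1 = 2.43 * (-1.5)^1 ≈ -3.65
i=2: S_2 = 2.43 * (-1.5)^2 ≈ 5.47
i=3: S_3 = 2.43 * (-1.5)^3 ≈ -8.2
i=4: S_4 = 2.43 * (-1.5)^4 ≈ 12.3
The first 5 terms are: [2.43, -3.65, 5.47, -8.2, 12.3]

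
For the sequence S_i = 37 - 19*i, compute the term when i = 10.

S_10 = 37 + -19*10 = 37 + -190 = -153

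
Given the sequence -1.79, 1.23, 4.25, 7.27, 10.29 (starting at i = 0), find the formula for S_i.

Check differences: 1.23 - -1.79 = 3.02
4.25 - 1.23 = 3.02
Common difference d = 3.02.
First term a = -1.79.
Formula: S_i = -1.79 + 3.02*i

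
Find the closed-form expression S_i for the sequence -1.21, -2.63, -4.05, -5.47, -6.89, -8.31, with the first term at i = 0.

Check differences: -2.63 - -1.21 = -1.42
-4.05 - -2.63 = -1.42
Common difference d = -1.42.
First term a = -1.21.
Formula: S_i = -1.21 - 1.42*i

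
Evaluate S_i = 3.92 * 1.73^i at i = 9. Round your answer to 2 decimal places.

S_9 = 3.92 * 1.73^9 ≈ 3.92 * 138.8081 ≈ 544.13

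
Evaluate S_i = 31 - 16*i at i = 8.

S_8 = 31 + -16*8 = 31 + -128 = -97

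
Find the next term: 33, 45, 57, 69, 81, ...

Differences: 45 - 33 = 12
This is an arithmetic sequence with common difference d = 12.
Next term = 81 + 12 = 93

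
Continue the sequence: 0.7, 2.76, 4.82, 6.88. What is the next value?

Differences: 2.76 - 0.7 = 2.06
This is an arithmetic sequence with common difference d = 2.06.
Next term = 6.88 + 2.06 = 8.94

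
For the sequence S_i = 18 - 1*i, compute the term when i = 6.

S_6 = 18 + -1*6 = 18 + -6 = 12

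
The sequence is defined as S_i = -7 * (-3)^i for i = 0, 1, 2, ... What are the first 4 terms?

This is a geometric sequence.
i=0: S_0 = -7 * (-3)^0 = -7
i=1: S_1 = -7 * (-3)^1 = 21
i=2: S_2 = -7 * (-3)^2 = -63
i=3: S_3 = -7 * (-3)^3 = 189
The first 4 terms are: [-7, 21, -63, 189]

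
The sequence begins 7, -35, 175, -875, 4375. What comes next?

Ratios: -35 / 7 = -5.0
This is a geometric sequence with common ratio r = -5.
Next term = 4375 * -5 = -21875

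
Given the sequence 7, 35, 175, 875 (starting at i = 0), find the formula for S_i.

Check ratios: 35 / 7 = 5.0
Common ratio r = 5.
First term a = 7.
Formula: S_i = 7 * 5^i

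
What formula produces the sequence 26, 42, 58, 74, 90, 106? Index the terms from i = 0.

Check differences: 42 - 26 = 16
58 - 42 = 16
Common difference d = 16.
First term a = 26.
Formula: S_i = 26 + 16*i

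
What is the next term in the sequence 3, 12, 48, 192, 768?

Ratios: 12 / 3 = 4.0
This is a geometric sequence with common ratio r = 4.
Next term = 768 * 4 = 3072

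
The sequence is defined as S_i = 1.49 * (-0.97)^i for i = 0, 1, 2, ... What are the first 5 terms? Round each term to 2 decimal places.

This is a geometric sequence.
i=0: S_0 = 1.49 * (-0.97)^0 = 1.49
i=1: S_1 = 1.49 * (-0.97)^1 ≈ -1.45
i=2: S_2 = 1.49 * (-0.97)^2 ≈ 1.4
i=3: S_3 = 1.49 * (-0.97)^3 ≈ -1.36
i=4: S_4 = 1.49 * (-0.97)^4 ≈ 1.32
The first 5 terms are: [1.49, -1.45, 1.4, -1.36, 1.32]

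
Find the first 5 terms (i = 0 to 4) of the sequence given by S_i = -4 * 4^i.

This is a geometric sequence.
i=0: S_0 = -4 * 4^0 = -4
i=1: S_1 = -4 * 4^1 = -16
i=2: S_2 = -4 * 4^2 = -64
i=3: S_3 = -4 * 4^3 = -256
i=4: S_4 = -4 * 4^4 = -1024
The first 5 terms are: [-4, -16, -64, -256, -1024]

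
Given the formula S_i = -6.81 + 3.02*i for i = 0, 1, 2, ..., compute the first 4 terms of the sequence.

This is an arithmetic sequence.
i=0: S_0 = -6.81 + 3.02*0 = -6.81
i=1: S_1 = -6.81 + 3.02*1 = -3.79
i=2: S_2 = -6.81 + 3.02*2 = -0.77
i=3: S_3 = -6.81 + 3.02*3 = 2.25
The first 4 terms are: [-6.81, -3.79, -0.77, 2.25]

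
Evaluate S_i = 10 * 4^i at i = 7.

S_7 = 10 * 4^7 = 10 * 16384 = 163840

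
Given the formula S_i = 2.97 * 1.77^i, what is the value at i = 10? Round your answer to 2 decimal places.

S_10 = 2.97 * 1.77^10 ≈ 2.97 * 301.8093 ≈ 896.37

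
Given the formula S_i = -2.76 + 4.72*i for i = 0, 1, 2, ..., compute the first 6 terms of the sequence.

This is an arithmetic sequence.
i=0: S_0 = -2.76 + 4.72*0 = -2.76
i=1: S_1 = -2.76 + 4.72*1 = 1.96
i=2: S_2 = -2.76 + 4.72*2 = 6.68
i=3: S_3 = -2.76 + 4.72*3 = 11.4
i=4: S_4 = -2.76 + 4.72*4 = 16.12
i=5: S_5 = -2.76 + 4.72*5 = 20.84
The first 6 terms are: [-2.76, 1.96, 6.68, 11.4, 16.12, 20.84]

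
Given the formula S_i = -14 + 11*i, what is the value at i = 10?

S_10 = -14 + 11*10 = -14 + 110 = 96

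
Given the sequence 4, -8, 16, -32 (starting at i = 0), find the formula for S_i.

Check ratios: -8 / 4 = -2.0
Common ratio r = -2.
First term a = 4.
Formula: S_i = 4 * (-2)^i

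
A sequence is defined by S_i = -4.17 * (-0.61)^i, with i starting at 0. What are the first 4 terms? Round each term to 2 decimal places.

This is a geometric sequence.
i=0: S_0 = -4.17 * (-0.61)^0 = -4.17
i=1: S_1 = -4.17 * (-0.61)^1 ≈ 2.54
i=2: S_2 = -4.17 * (-0.61)^2 ≈ -1.55
i=3: S_3 = -4.17 * (-0.61)^3 ≈ 0.95
The first 4 terms are: [-4.17, 2.54, -1.55, 0.95]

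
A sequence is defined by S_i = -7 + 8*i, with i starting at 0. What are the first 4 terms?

This is an arithmetic sequence.
i=0: S_0 = -7 + 8*0 = -7
i=1: S_1 = -7 + 8*1 = 1
i=2: S_2 = -7 + 8*2 = 9
i=3: S_3 = -7 + 8*3 = 17
The first 4 terms are: [-7, 1, 9, 17]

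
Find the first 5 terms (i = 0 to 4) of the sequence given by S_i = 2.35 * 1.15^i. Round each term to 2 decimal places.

This is a geometric sequence.
i=0: S_0 = 2.35 * 1.15^0 = 2.35
i=1: S_1 = 2.35 * 1.15^1 ≈ 2.7
i=2: S_2 = 2.35 * 1.15^2 ≈ 3.11
i=3: S_3 = 2.35 * 1.15^3 ≈ 3.57
i=4: S_4 = 2.35 * 1.15^4 ≈ 4.11
The first 5 terms are: [2.35, 2.7, 3.11, 3.57, 4.11]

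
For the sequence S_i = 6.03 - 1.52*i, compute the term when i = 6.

S_6 = 6.03 + -1.52*6 = 6.03 + -9.12 = -3.09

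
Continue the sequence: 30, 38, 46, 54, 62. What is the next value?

Differences: 38 - 30 = 8
This is an arithmetic sequence with common difference d = 8.
Next term = 62 + 8 = 70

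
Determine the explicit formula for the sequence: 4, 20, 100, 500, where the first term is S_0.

Check ratios: 20 / 4 = 5.0
Common ratio r = 5.
First term a = 4.
Formula: S_i = 4 * 5^i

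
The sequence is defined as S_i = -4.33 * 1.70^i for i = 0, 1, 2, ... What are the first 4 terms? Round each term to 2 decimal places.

This is a geometric sequence.
i=0: S_0 = -4.33 * 1.7^0 = -4.33
i=1: S_1 = -4.33 * 1.7^1 ≈ -7.36
i=2: S_2 = -4.33 * 1.7^2 ≈ -12.51
i=3: S_3 = -4.33 * 1.7^3 ≈ -21.27
The first 4 terms are: [-4.33, -7.36, -12.51, -21.27]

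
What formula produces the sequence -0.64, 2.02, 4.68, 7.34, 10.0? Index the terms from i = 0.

Check differences: 2.02 - -0.64 = 2.66
4.68 - 2.02 = 2.66
Common difference d = 2.66.
First term a = -0.64.
Formula: S_i = -0.64 + 2.66*i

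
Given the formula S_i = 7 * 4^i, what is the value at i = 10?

S_10 = 7 * 4^10 = 7 * 1048576 = 7340032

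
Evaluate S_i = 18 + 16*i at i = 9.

S_9 = 18 + 16*9 = 18 + 144 = 162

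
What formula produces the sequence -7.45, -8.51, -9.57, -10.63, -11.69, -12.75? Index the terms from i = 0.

Check differences: -8.51 - -7.45 = -1.06
-9.57 - -8.51 = -1.06
Common difference d = -1.06.
First term a = -7.45.
Formula: S_i = -7.45 - 1.06*i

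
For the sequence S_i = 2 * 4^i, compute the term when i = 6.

S_6 = 2 * 4^6 = 2 * 4096 = 8192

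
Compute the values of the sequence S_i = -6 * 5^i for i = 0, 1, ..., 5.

This is a geometric sequence.
i=0: S_0 = -6 * 5^0 = -6
i=1: S_1 = -6 * 5^1 = -30
i=2: S_2 = -6 * 5^2 = -150
i=3: S_3 = -6 * 5^3 = -750
i=4: S_4 = -6 * 5^4 = -3750
i=5: S_5 = -6 * 5^5 = -18750
The first 6 terms are: [-6, -30, -150, -750, -3750, -18750]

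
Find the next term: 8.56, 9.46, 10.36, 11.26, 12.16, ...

Differences: 9.46 - 8.56 = 0.9
This is an arithmetic sequence with common difference d = 0.9.
Next term = 12.16 + 0.9 = 13.06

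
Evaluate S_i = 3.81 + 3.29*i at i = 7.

S_7 = 3.81 + 3.29*7 = 3.81 + 23.03 = 26.84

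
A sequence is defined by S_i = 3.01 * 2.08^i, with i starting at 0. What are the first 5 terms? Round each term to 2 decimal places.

This is a geometric sequence.
i=0: S_0 = 3.01 * 2.08^0 = 3.01
i=1: S_1 = 3.01 * 2.08^1 ≈ 6.26
i=2: S_2 = 3.01 * 2.08^2 ≈ 13.02
i=3: S_3 = 3.01 * 2.08^3 ≈ 27.09
i=4: S_4 = 3.01 * 2.08^4 ≈ 56.34
The first 5 terms are: [3.01, 6.26, 13.02, 27.09, 56.34]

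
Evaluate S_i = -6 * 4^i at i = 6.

S_6 = -6 * 4^6 = -6 * 4096 = -24576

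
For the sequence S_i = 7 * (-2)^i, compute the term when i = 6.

S_6 = 7 * (-2)^6 = 7 * 64 = 448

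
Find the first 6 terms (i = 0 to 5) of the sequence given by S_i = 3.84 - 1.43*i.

This is an arithmetic sequence.
i=0: S_0 = 3.84 + -1.43*0 = 3.84
i=1: S_1 = 3.84 + -1.43*1 = 2.41
i=2: S_2 = 3.84 + -1.43*2 = 0.98
i=3: S_3 = 3.84 + -1.43*3 = -0.45
i=4: S_4 = 3.84 + -1.43*4 = -1.88
i=5: S_5 = 3.84 + -1.43*5 = -3.31
The first 6 terms are: [3.84, 2.41, 0.98, -0.45, -1.88, -3.31]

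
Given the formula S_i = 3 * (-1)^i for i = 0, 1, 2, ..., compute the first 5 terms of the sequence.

This is a geometric sequence.
i=0: S_0 = 3 * (-1)^0 = 3
i=1: S_1 = 3 * (-1)^1 = -3
i=2: S_2 = 3 * (-1)^2 = 3
i=3: S_3 = 3 * (-1)^3 = -3
i=4: S_4 = 3 * (-1)^4 = 3
The first 5 terms are: [3, -3, 3, -3, 3]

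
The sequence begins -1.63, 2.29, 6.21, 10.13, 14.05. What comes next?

Differences: 2.29 - -1.63 = 3.92
This is an arithmetic sequence with common difference d = 3.92.
Next term = 14.05 + 3.92 = 17.97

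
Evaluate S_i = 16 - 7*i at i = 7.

S_7 = 16 + -7*7 = 16 + -49 = -33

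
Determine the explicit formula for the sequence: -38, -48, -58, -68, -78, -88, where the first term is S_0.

Check differences: -48 - -38 = -10
-58 - -48 = -10
Common difference d = -10.
First term a = -38.
Formula: S_i = -38 - 10*i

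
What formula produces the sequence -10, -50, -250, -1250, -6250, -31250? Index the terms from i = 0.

Check ratios: -50 / -10 = 5.0
Common ratio r = 5.
First term a = -10.
Formula: S_i = -10 * 5^i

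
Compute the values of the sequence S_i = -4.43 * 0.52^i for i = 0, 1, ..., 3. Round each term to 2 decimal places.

This is a geometric sequence.
i=0: S_0 = -4.43 * 0.52^0 = -4.43
i=1: S_1 = -4.43 * 0.52^1 ≈ -2.3
i=2: S_2 = -4.43 * 0.52^2 ≈ -1.2
i=3: S_3 = -4.43 * 0.52^3 ≈ -0.62
The first 4 terms are: [-4.43, -2.3, -1.2, -0.62]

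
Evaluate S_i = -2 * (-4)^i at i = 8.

S_8 = -2 * (-4)^8 = -2 * 65536 = -131072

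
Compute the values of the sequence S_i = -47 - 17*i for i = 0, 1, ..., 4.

This is an arithmetic sequence.
i=0: S_0 = -47 + -17*0 = -47
i=1: S_1 = -47 + -17*1 = -64
i=2: S_2 = -47 + -17*2 = -81
i=3: S_3 = -47 + -17*3 = -98
i=4: S_4 = -47 + -17*4 = -115
The first 5 terms are: [-47, -64, -81, -98, -115]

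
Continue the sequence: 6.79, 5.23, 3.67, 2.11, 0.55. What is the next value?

Differences: 5.23 - 6.79 = -1.56
This is an arithmetic sequence with common difference d = -1.56.
Next term = 0.55 + -1.56 = -1.01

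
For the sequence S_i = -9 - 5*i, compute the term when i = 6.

S_6 = -9 + -5*6 = -9 + -30 = -39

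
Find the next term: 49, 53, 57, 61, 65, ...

Differences: 53 - 49 = 4
This is an arithmetic sequence with common difference d = 4.
Next term = 65 + 4 = 69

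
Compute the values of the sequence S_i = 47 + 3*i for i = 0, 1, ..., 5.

This is an arithmetic sequence.
i=0: S_0 = 47 + 3*0 = 47
i=1: S_1 = 47 + 3*1 = 50
i=2: S_2 = 47 + 3*2 = 53
i=3: S_3 = 47 + 3*3 = 56
i=4: S_4 = 47 + 3*4 = 59
i=5: S_5 = 47 + 3*5 = 62
The first 6 terms are: [47, 50, 53, 56, 59, 62]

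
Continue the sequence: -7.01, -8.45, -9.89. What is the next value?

Differences: -8.45 - -7.01 = -1.44
This is an arithmetic sequence with common difference d = -1.44.
Next term = -9.89 + -1.44 = -11.33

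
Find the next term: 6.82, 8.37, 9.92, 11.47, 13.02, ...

Differences: 8.37 - 6.82 = 1.55
This is an arithmetic sequence with common difference d = 1.55.
Next term = 13.02 + 1.55 = 14.57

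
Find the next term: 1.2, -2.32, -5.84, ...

Differences: -2.32 - 1.2 = -3.52
This is an arithmetic sequence with common difference d = -3.52.
Next term = -5.84 + -3.52 = -9.36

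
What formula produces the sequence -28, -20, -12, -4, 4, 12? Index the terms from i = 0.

Check differences: -20 - -28 = 8
-12 - -20 = 8
Common difference d = 8.
First term a = -28.
Formula: S_i = -28 + 8*i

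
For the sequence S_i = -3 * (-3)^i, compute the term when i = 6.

S_6 = -3 * (-3)^6 = -3 * 729 = -2187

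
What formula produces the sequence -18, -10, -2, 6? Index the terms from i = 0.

Check differences: -10 - -18 = 8
-2 - -10 = 8
Common difference d = 8.
First term a = -18.
Formula: S_i = -18 + 8*i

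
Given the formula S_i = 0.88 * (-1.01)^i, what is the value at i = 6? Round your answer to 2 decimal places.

S_6 = 0.88 * (-1.01)^6 ≈ 0.88 * 1.0615 ≈ 0.93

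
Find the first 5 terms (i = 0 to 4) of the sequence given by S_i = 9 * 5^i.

This is a geometric sequence.
i=0: S_0 = 9 * 5^0 = 9
i=1: S_1 = 9 * 5^1 = 45
i=2: S_2 = 9 * 5^2 = 225
i=3: S_3 = 9 * 5^3 = 1125
i=4: S_4 = 9 * 5^4 = 5625
The first 5 terms are: [9, 45, 225, 1125, 5625]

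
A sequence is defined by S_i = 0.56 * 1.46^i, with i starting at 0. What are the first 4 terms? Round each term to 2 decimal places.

This is a geometric sequence.
i=0: S_0 = 0.56 * 1.46^0 = 0.56
i=1: S_1 = 0.56 * 1.46^1 ≈ 0.82
i=2: S_2 = 0.56 * 1.46^2 ≈ 1.19
i=3: S_3 = 0.56 * 1.46^3 ≈ 1.74
The first 4 terms are: [0.56, 0.82, 1.19, 1.74]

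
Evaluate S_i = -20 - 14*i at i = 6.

S_6 = -20 + -14*6 = -20 + -84 = -104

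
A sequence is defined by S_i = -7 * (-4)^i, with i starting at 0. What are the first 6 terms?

This is a geometric sequence.
i=0: S_0 = -7 * (-4)^0 = -7
i=1: S_1 = -7 * (-4)^1 = 28
i=2: S_2 = -7 * (-4)^2 = -112
i=3: S_3 = -7 * (-4)^3 = 448
i=4: S_4 = -7 * (-4)^4 = -1792
i=5: S_5 = -7 * (-4)^5 = 7168
The first 6 terms are: [-7, 28, -112, 448, -1792, 7168]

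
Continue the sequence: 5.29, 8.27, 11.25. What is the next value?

Differences: 8.27 - 5.29 = 2.98
This is an arithmetic sequence with common difference d = 2.98.
Next term = 11.25 + 2.98 = 14.23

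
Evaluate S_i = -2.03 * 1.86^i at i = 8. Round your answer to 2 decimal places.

S_8 = -2.03 * 1.86^8 ≈ -2.03 * 143.2529 ≈ -290.8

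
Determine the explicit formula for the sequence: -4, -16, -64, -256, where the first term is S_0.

Check ratios: -16 / -4 = 4.0
Common ratio r = 4.
First term a = -4.
Formula: S_i = -4 * 4^i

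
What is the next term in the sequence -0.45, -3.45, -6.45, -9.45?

Differences: -3.45 - -0.45 = -3.0
This is an arithmetic sequence with common difference d = -3.0.
Next term = -9.45 + -3.0 = -12.45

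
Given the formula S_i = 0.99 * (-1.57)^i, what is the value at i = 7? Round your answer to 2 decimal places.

S_7 = 0.99 * (-1.57)^7 ≈ 0.99 * -23.5124 ≈ -23.28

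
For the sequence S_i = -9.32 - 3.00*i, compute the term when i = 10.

S_10 = -9.32 + -3.0*10 = -9.32 + -30.0 = -39.32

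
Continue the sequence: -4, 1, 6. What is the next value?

Differences: 1 - -4 = 5
This is an arithmetic sequence with common difference d = 5.
Next term = 6 + 5 = 11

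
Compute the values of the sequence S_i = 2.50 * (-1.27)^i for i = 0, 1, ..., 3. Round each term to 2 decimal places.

This is a geometric sequence.
i=0: S_0 = 2.5 * (-1.27)^0 = 2.5
i=1: S_1 = 2.5 * (-1.27)^1 ≈ -3.18
i=2: S_2 = 2.5 * (-1.27)^2 ≈ 4.03
i=3: S_3 = 2.5 * (-1.27)^3 ≈ -5.12
The first 4 terms are: [2.5, -3.18, 4.03, -5.12]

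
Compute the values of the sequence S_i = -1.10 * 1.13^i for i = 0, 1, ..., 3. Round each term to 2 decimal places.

This is a geometric sequence.
i=0: S_0 = -1.1 * 1.13^0 = -1.1
i=1: S_1 = -1.1 * 1.13^1 ≈ -1.24
i=2: S_2 = -1.1 * 1.13^2 ≈ -1.4
i=3: S_3 = -1.1 * 1.13^3 ≈ -1.59
The first 4 terms are: [-1.1, -1.24, -1.4, -1.59]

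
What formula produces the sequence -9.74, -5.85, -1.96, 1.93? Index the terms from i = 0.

Check differences: -5.85 - -9.74 = 3.89
-1.96 - -5.85 = 3.89
Common difference d = 3.89.
First term a = -9.74.
Formula: S_i = -9.74 + 3.89*i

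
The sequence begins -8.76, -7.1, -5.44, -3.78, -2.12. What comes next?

Differences: -7.1 - -8.76 = 1.66
This is an arithmetic sequence with common difference d = 1.66.
Next term = -2.12 + 1.66 = -0.46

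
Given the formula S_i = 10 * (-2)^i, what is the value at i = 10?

S_10 = 10 * (-2)^10 = 10 * 1024 = 10240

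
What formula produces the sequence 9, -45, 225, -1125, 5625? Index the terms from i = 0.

Check ratios: -45 / 9 = -5.0
Common ratio r = -5.
First term a = 9.
Formula: S_i = 9 * (-5)^i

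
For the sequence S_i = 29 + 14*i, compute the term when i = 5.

S_5 = 29 + 14*5 = 29 + 70 = 99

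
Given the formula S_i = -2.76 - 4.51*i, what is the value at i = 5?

S_5 = -2.76 + -4.51*5 = -2.76 + -22.55 = -25.31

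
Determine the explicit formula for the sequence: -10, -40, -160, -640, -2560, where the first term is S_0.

Check ratios: -40 / -10 = 4.0
Common ratio r = 4.
First term a = -10.
Formula: S_i = -10 * 4^i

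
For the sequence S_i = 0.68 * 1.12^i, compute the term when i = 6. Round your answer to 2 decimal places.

S_6 = 0.68 * 1.12^6 ≈ 0.68 * 1.9738 ≈ 1.34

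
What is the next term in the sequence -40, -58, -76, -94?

Differences: -58 - -40 = -18
This is an arithmetic sequence with common difference d = -18.
Next term = -94 + -18 = -112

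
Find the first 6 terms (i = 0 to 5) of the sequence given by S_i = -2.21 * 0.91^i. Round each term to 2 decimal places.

This is a geometric sequence.
i=0: S_0 = -2.21 * 0.91^0 = -2.21
i=1: S_1 = -2.21 * 0.91^1 ≈ -2.01
i=2: S_2 = -2.21 * 0.91^2 ≈ -1.83
i=3: S_3 = -2.21 * 0.91^3 ≈ -1.67
i=4: S_4 = -2.21 * 0.91^4 ≈ -1.52
i=5: S_5 = -2.21 * 0.91^5 ≈ -1.38
The first 6 terms are: [-2.21, -2.01, -1.83, -1.67, -1.52, -1.38]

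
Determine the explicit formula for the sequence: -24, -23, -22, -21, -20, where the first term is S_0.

Check differences: -23 - -24 = 1
-22 - -23 = 1
Common difference d = 1.
First term a = -24.
Formula: S_i = -24 + 1*i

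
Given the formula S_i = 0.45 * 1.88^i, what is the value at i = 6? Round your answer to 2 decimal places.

S_6 = 0.45 * 1.88^6 ≈ 0.45 * 44.1517 ≈ 19.87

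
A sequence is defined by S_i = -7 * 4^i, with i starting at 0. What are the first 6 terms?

This is a geometric sequence.
i=0: S_0 = -7 * 4^0 = -7
i=1: S_1 = -7 * 4^1 = -28
i=2: S_2 = -7 * 4^2 = -112
i=3: S_3 = -7 * 4^3 = -448
i=4: S_4 = -7 * 4^4 = -1792
i=5: S_5 = -7 * 4^5 = -7168
The first 6 terms are: [-7, -28, -112, -448, -1792, -7168]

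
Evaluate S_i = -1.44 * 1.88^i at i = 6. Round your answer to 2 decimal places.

S_6 = -1.44 * 1.88^6 ≈ -1.44 * 44.1517 ≈ -63.58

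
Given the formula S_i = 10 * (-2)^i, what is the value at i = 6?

S_6 = 10 * (-2)^6 = 10 * 64 = 640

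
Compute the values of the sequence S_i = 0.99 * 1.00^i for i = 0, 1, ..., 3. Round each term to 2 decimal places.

This is a geometric sequence.
i=0: S_0 = 0.99 * 1.0^0 = 0.99
i=1: S_1 = 0.99 * 1.0^1 = 0.99
i=2: S_2 = 0.99 * 1.0^2 = 0.99
i=3: S_3 = 0.99 * 1.0^3 = 0.99
The first 4 terms are: [0.99, 0.99, 0.99, 0.99]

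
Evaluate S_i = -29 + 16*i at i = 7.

S_7 = -29 + 16*7 = -29 + 112 = 83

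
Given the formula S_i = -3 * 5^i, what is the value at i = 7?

S_7 = -3 * 5^7 = -3 * 78125 = -234375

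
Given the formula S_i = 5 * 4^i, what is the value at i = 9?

S_9 = 5 * 4^9 = 5 * 262144 = 1310720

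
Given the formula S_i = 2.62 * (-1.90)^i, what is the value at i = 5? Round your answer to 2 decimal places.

S_5 = 2.62 * (-1.9)^5 ≈ 2.62 * -24.761 ≈ -64.87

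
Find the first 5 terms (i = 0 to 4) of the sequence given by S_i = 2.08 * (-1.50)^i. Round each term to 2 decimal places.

This is a geometric sequence.
i=0: S_0 = 2.08 * (-1.5)^0 = 2.08
i=1: S_1 = 2.08 * (-1.5)^1 = -3.12
i=2: S_2 = 2.08 * (-1.5)^2 = 4.68
i=3: S_3 = 2.08 * (-1.5)^3 = -7.02
i=4: S_4 = 2.08 * (-1.5)^4 = 10.53
The first 5 terms are: [2.08, -3.12, 4.68, -7.02, 10.53]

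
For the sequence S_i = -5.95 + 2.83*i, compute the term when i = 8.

S_8 = -5.95 + 2.83*8 = -5.95 + 22.64 = 16.69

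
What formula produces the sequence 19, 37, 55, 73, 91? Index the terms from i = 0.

Check differences: 37 - 19 = 18
55 - 37 = 18
Common difference d = 18.
First term a = 19.
Formula: S_i = 19 + 18*i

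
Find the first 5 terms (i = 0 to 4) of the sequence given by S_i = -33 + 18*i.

This is an arithmetic sequence.
i=0: S_0 = -33 + 18*0 = -33
i=1: S_1 = -33 + 18*1 = -15
i=2: S_2 = -33 + 18*2 = 3
i=3: S_3 = -33 + 18*3 = 21
i=4: S_4 = -33 + 18*4 = 39
The first 5 terms are: [-33, -15, 3, 21, 39]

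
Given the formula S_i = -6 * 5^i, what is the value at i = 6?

S_6 = -6 * 5^6 = -6 * 15625 = -93750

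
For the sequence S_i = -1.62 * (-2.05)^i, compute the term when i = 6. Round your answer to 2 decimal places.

S_6 = -1.62 * (-2.05)^6 ≈ -1.62 * 74.2204 ≈ -120.24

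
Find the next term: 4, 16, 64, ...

Ratios: 16 / 4 = 4.0
This is a geometric sequence with common ratio r = 4.
Next term = 64 * 4 = 256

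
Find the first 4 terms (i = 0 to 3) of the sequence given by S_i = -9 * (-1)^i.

This is a geometric sequence.
i=0: S_0 = -9 * (-1)^0 = -9
i=1: S_1 = -9 * (-1)^1 = 9
i=2: S_2 = -9 * (-1)^2 = -9
i=3: S_3 = -9 * (-1)^3 = 9
The first 4 terms are: [-9, 9, -9, 9]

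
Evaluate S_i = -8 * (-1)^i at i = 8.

S_8 = -8 * (-1)^8 = -8 * 1 = -8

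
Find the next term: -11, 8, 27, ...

Differences: 8 - -11 = 19
This is an arithmetic sequence with common difference d = 19.
Next term = 27 + 19 = 46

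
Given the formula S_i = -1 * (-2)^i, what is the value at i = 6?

S_6 = -1 * (-2)^6 = -1 * 64 = -64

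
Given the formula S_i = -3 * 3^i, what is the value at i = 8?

S_8 = -3 * 3^8 = -3 * 6561 = -19683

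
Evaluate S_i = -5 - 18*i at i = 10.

S_10 = -5 + -18*10 = -5 + -180 = -185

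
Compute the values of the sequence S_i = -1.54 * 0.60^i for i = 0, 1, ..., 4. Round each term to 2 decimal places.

This is a geometric sequence.
i=0: S_0 = -1.54 * 0.6^0 = -1.54
i=1: S_1 = -1.54 * 0.6^1 ≈ -0.92
i=2: S_2 = -1.54 * 0.6^2 ≈ -0.55
i=3: S_3 = -1.54 * 0.6^3 ≈ -0.33
i=4: S_4 = -1.54 * 0.6^4 ≈ -0.2
The first 5 terms are: [-1.54, -0.92, -0.55, -0.33, -0.2]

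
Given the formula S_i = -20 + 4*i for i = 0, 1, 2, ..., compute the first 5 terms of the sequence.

This is an arithmetic sequence.
i=0: S_0 = -20 + 4*0 = -20
i=1: S_1 = -20 + 4*1 = -16
i=2: S_2 = -20 + 4*2 = -12
i=3: S_3 = -20 + 4*3 = -8
i=4: S_4 = -20 + 4*4 = -4
The first 5 terms are: [-20, -16, -12, -8, -4]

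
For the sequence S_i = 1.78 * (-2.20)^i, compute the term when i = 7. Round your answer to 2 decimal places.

S_7 = 1.78 * (-2.2)^7 ≈ 1.78 * -249.4358 ≈ -444.0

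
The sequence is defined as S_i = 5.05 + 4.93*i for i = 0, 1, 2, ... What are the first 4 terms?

This is an arithmetic sequence.
i=0: S_0 = 5.05 + 4.93*0 = 5.05
i=1: S_1 = 5.05 + 4.93*1 = 9.98
i=2: S_2 = 5.05 + 4.93*2 = 14.91
i=3: S_3 = 5.05 + 4.93*3 = 19.84
The first 4 terms are: [5.05, 9.98, 14.91, 19.84]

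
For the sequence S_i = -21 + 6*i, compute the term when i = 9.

S_9 = -21 + 6*9 = -21 + 54 = 33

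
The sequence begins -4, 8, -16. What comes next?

Ratios: 8 / -4 = -2.0
This is a geometric sequence with common ratio r = -2.
Next term = -16 * -2 = 32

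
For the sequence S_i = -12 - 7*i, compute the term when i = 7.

S_7 = -12 + -7*7 = -12 + -49 = -61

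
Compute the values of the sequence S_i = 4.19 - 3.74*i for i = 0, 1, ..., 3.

This is an arithmetic sequence.
i=0: S_0 = 4.19 + -3.74*0 = 4.19
i=1: S_1 = 4.19 + -3.74*1 = 0.45
i=2: S_2 = 4.19 + -3.74*2 = -3.29
i=3: S_3 = 4.19 + -3.74*3 = -7.03
The first 4 terms are: [4.19, 0.45, -3.29, -7.03]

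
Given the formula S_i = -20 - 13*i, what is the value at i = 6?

S_6 = -20 + -13*6 = -20 + -78 = -98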